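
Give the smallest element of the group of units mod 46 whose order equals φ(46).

φ(46) = φ(2)·φ(23) = 1·22 = 22 = 2 · 11.
g is a primitive root iff g^(22/q) ≢ 1 (mod 46) for each prime q ∈ {2, 11}.
g = 2: gcd(2, 46) = 2 > 1, not a unit — skip.
g = 3: 3^11 ≡ 1 — hits 1, so not a primitive root.
g = 4: gcd(4, 46) = 2 > 1, not a unit — skip.
g = 5: 5^11 ≡ 45; 5^2 ≡ 25 — none is 1, so 5 is a primitive root.
The smallest primitive root modulo 46 is 5.

5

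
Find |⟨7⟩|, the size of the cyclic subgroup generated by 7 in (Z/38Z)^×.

3

The order of 7 must divide φ(38) = φ(2)·φ(19) = 1·18 = 18 = 2 · 3^2.
Divisors of 18: 1, 2, 3, 6, 9, 18.
Compute 7^d (mod 38) for the divisors d until we hit 1:
7^1 ≡ 7 (mod 38)
7^2 ≡ 11 (mod 38)
7^3 ≡ 1 (mod 38) ✓
The smallest such exponent is 3, so the order of 7 is 3.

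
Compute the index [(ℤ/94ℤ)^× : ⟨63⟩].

The order of 63 must divide φ(94) = φ(2)·φ(47) = 1·46 = 46 = 2 · 23.
Divisors of 46: 1, 2, 23, 46.
Compute 63^d (mod 94) for the divisors d until we hit 1:
63^1 ≡ 63 (mod 94)
63^2 ≡ 21 (mod 94)
63^23 ≡ 1 (mod 94) ✓
The order of 63 is 23, so the subgroup it generates has 23 elements.
[(Z/94Z)^× : ⟨63⟩] = 46/23 = 2.

2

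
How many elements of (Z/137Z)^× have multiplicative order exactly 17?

16

φ(137) = 137 − 1 = 136 = 2^3 · 17.
Since (Z/137Z)^× is cyclic of order 136, the number of elements of order d is φ(d) when d | 136 and 0 otherwise.
17 | 136, and φ(17) = 17 − 1 = 16.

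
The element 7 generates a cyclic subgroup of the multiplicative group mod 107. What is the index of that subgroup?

Since 7 ∈ (Z/107Z)^×, its order divides φ(107) = 107 − 1 = 106 = 2 · 53.
Divisors of 106: 1, 2, 53, 106.
Evaluate successive powers at the divisors of 106:
7^1 ≡ 7 (mod 107)
7^2 ≡ 49 (mod 107)
7^53 ≡ 106 (mod 107)
7^106 ≡ 1 (mod 107) ✓
So ord_107(7) = 106, hence |⟨7⟩| = 106.
The index is φ(107) / ord(7) = 106 / 106 = 1.

1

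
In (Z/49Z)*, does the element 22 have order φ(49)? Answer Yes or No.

φ(49) = φ(7^2) = 7·(7−1) = 42 = 2 · 3 · 7.
Test 22^(42/q) mod 49 for each prime factor q of 42:
22^21 ≡ 1 (mod 49)  [q = 2: ≡ 1 ✗]
22^14 ≡ 1 (mod 49)  [q = 3: ≡ 1 ✗]
22^6 ≡ 29 (mod 49)  [q = 7: ≢ 1 ✓]
Since 22^21 ≡ 1, the order of 22 divides 21 < 42, so 22 is not a primitive root.

No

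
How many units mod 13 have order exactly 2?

φ(13) = 13 − 1 = 12 = 2^2 · 3.
(Z/13Z)^× is cyclic (|G| = 12); a cyclic group of order m has exactly φ(d) elements of each order d | m, and none otherwise.
2 | 12, and φ(2) = 2 − 1 = 1.

1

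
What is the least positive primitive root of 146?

5

φ(146) = φ(2)·φ(73) = 1·72 = 72 = 2^3 · 3^2.
Test candidates g = 2, 3, … against the prime factors q ∈ {2, 3} of φ(146): g is a generator iff g^(72/q) ≢ 1 for every such q.
g = 2: gcd(2, 146) = 2 > 1, not a unit — skip.
g = 3: 3^36 ≡ 1 — hits 1, so not a primitive root.
g = 4: gcd(4, 146) = 2 > 1, not a unit — skip.
g = 5: 5^36 ≡ 145; 5^24 ≡ 81 — none is 1, so 5 is a primitive root.
So 5 is the smallest generator of (Z/146Z)^×.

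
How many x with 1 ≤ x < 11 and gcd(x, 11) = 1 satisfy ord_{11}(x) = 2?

φ(11) = 11 − 1 = 10 = 2 · 5.
In a cyclic group of order 10, there are φ(d) elements of order d for each divisor d of 10, and zero for non-divisors.
2 | 10, and φ(2) = 2 − 1 = 1.

1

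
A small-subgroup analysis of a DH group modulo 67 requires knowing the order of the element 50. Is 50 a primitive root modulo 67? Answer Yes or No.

φ(67) = 67 − 1 = 66 = 2 · 3 · 11.
It suffices to check that the order of 50 is not a proper divisor of 66: compute 50^(66/q) for q ∈ {2, 3, 11}.
50^33 ≡ 66 (mod 67)  [q = 2: ≢ 1 ✓]
50^22 ≡ 37 (mod 67)  [q = 3: ≢ 1 ✓]
50^6 ≡ 15 (mod 67)  [q = 11: ≢ 1 ✓]
None equal 1, so ord_67(50) = 66: 50 is a primitive root.

Yes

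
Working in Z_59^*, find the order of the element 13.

58

ord(13) | φ(59) = 59 − 1 = 58 = 2 · 29.
Divisors of 58: 1, 2, 29, 58.
Compute 13^d (mod 59) for the divisors d until we hit 1:
13^1 ≡ 13 (mod 59)
13^2 ≡ 51 (mod 59)
13^29 ≡ 58 (mod 59)
13^58 ≡ 1 (mod 59) ✓
Hence ord(13) = 58.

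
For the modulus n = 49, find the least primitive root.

3

φ(49) = φ(7^2) = 7·(7−1) = 42 = 2 · 3 · 7.
g is a primitive root iff g^(42/q) ≢ 1 (mod 49) for each prime q ∈ {2, 3, 7}.
g = 2: 2^21 ≡ 1 — hits 1, so not a primitive root.
g = 3: 3^21 ≡ 48; 3^14 ≡ 30; 3^6 ≡ 43 — none is 1, so 3 is a primitive root.
The smallest primitive root modulo 49 is 3.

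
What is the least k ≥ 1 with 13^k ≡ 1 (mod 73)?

By Lagrange's theorem, ord_73(13) divides φ(73) = 73 − 1 = 72 = 2^3 · 3^2.
Divisors of 72: 1, 2, 3, 4, 6, 8, 9, 12, 18, 24, 36, 72.
Check 13^d mod 73 for each divisor in increasing order:
13^1 ≡ 13 (mod 73)
13^2 ≡ 23 (mod 73)
13^3 ≡ 7 (mod 73)
13^4 ≡ 18 (mod 73)
13^6 ≡ 49 (mod 73)
13^8 ≡ 32 (mod 73)
13^9 ≡ 51 (mod 73)
13^12 ≡ 65 (mod 73)
13^18 ≡ 46 (mod 73)
13^24 ≡ 64 (mod 73)
13^36 ≡ 72 (mod 73)
13^72 ≡ 1 (mod 73) ✓
Hence ord(13) = 72.

72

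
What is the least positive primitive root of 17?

3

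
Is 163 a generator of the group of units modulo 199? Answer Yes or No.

Yes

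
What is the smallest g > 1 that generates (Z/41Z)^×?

6

φ(41) = 41 − 1 = 40 = 2^3 · 5.
g is a primitive root iff g^(40/q) ≢ 1 (mod 41) for each prime q ∈ {2, 5}.
g = 2: 2^20 ≡ 1 — hits 1, so not a primitive root.
g = 3: 3^20 ≡ 40; 3^8 ≡ 1 — hits 1, so not a primitive root.
g = 4: 4^20 ≡ 1 — hits 1, so not a primitive root.
g = 5: 5^20 ≡ 1 — hits 1, so not a primitive root.
g = 6: 6^20 ≡ 40; 6^8 ≡ 10 — none is 1, so 6 is a primitive root.
Hence the least primitive root of 41 is 6.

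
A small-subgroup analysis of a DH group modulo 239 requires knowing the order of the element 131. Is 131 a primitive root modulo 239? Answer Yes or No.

Yes

φ(239) = 239 − 1 = 238 = 2 · 7 · 17.
An element g generates (Z/239Z)^× iff g^(238/q) ≢ 1 (mod 239) for each prime q ∈ {2, 7, 17}.
131^119 ≡ 238 (mod 239)  [q = 2: ≢ 1 ✓]
131^34 ≡ 44 (mod 239)  [q = 7: ≢ 1 ✓]
131^14 ≡ 166 (mod 239)  [q = 17: ≢ 1 ✓]
Every test exponent gives a nontrivial residue, hence 131 generates the full group.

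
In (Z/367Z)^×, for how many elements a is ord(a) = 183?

φ(367) = 367 − 1 = 366 = 2 · 3 · 61.
In a cyclic group of order 366, there are φ(d) elements of order d for each divisor d of 366, and zero for non-divisors.
183 = 3 · 61 divides 366, and φ(183) = 120.

120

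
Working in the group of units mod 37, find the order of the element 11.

By Lagrange's theorem, ord_37(11) divides φ(37) = 37 − 1 = 36 = 2^2 · 3^2.
Divisors of 36: 1, 2, 3, 4, 6, 9, 12, 18, 36.
Check 11^d mod 37 for each divisor in increasing order:
11^1 ≡ 11 (mod 37)
11^2 ≡ 10 (mod 37)
11^3 ≡ 36 (mod 37)
11^4 ≡ 26 (mod 37)
11^6 ≡ 1 (mod 37) ✓
Hence ord(11) = 6.

6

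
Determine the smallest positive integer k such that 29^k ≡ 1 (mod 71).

35

Since 29 ∈ (Z/71Z)^×, its order divides φ(71) = 71 − 1 = 70 = 2 · 5 · 7.
Divisors of 70: 1, 2, 5, 7, 10, 14, 35, 70.
Evaluate successive powers at the divisors of 70:
29^1 ≡ 29
29^2 ≡ 60
29^5 ≡ 30
29^7 ≡ 25
29^10 ≡ 48
29^14 ≡ 57
29^35 ≡ 1
Hence ord(29) = 35.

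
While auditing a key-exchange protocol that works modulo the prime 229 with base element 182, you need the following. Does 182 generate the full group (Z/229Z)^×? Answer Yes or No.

Yes

φ(229) = 229 − 1 = 228 = 2^2 · 3 · 19.
An element g generates (Z/229Z)^× iff g^(228/q) ≢ 1 (mod 229) for each prime q ∈ {2, 3, 19}.
182^114 ≡ 228 (mod 229)  [q = 2: ≢ 1 ✓]
182^76 ≡ 94 (mod 229)  [q = 3: ≢ 1 ✓]
182^12 ≡ 44 (mod 229)  [q = 19: ≢ 1 ✓]
All checks pass, so 182 has order 228 and is a primitive root modulo 229.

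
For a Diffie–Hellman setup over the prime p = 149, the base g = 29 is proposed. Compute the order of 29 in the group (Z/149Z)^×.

37

ord(29) | φ(149) = 149 − 1 = 148 = 2^2 · 37.
Divisors of 148: 1, 2, 4, 37, 74, 148.
Test each divisor d:
29^1 ≡ 29
29^2 ≡ 96
29^4 ≡ 127
29^37 ≡ 1
Hence ord(29) = 37.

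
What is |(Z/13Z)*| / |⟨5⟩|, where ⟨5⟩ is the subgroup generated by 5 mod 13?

3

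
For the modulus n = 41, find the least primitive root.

6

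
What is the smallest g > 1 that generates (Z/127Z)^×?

3

φ(127) = 127 − 1 = 126 = 2 · 3^2 · 7.
Test candidates g = 2, 3, … against the prime factors q ∈ {2, 3, 7} of φ(127): g is a generator iff g^(126/q) ≢ 1 for every such q.
g = 2: 2^63 ≡ 1 — hits 1, so not a primitive root.
g = 3: 3^63 ≡ 126; 3^42 ≡ 107; 3^18 ≡ 4 — none is 1, so 3 is a primitive root.
The smallest primitive root modulo 127 is 3.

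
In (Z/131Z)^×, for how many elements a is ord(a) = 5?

4

φ(131) = 131 − 1 = 130 = 2 · 5 · 13.
In a cyclic group of order 130, there are φ(d) elements of order d for each divisor d of 130, and zero for non-divisors.
5 | 130, and φ(5) = 5 − 1 = 4.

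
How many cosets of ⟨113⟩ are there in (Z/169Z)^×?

ord(113) | φ(169) = φ(13^2) = 13·(13−1) = 156 = 2^2 · 3 · 13.
Divisors of 156: 1, 2, 3, 4, 6, 12, 13, 26, 39, 52, 78, 156.
Check 113^d mod 169 for each divisor in increasing order:
113^1 ≡ 113 (mod 169)
113^2 ≡ 94 (mod 169)
113^3 ≡ 144 (mod 169)
113^4 ≡ 48 (mod 169)
113^6 ≡ 118 (mod 169)
113^12 ≡ 66 (mod 169)
113^13 ≡ 22 (mod 169)
113^26 ≡ 146 (mod 169)
113^39 ≡ 1 (mod 169) ✓
Thus |⟨113⟩| = ord(113) = 39.
Index = |(Z/169Z)^×| / |⟨113⟩| = 156 / 39 = 4.

4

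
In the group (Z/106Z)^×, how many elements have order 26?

12

φ(106) = φ(2)·φ(53) = 1·52 = 52 = 2^2 · 13.
Since (Z/106Z)^× is cyclic of order 52, the number of elements of order d is φ(d) when d | 52 and 0 otherwise.
26 = 2 · 13 divides 52, and φ(26) = 12.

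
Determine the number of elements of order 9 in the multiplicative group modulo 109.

6

φ(109) = 109 − 1 = 108 = 2^2 · 3^3.
(Z/109Z)^× is cyclic (|G| = 108); a cyclic group of order m has exactly φ(d) elements of each order d | m, and none otherwise.
9 = 3^2 divides 108, and φ(9) = 6.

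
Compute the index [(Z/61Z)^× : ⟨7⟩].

ord(7) | φ(61) = 61 − 1 = 60 = 2^2 · 3 · 5.
Divisors of 60: 1, 2, 3, 4, 5, 6, 10, 12, 15, 20, 30, 60.
Test each divisor d:
7^1 ≡ 7
7^2 ≡ 49
7^3 ≡ 38
7^4 ≡ 22
7^5 ≡ 32
7^6 ≡ 41
7^10 ≡ 48
7^12 ≡ 34
7^15 ≡ 11
7^20 ≡ 47
7^30 ≡ 60
7^60 ≡ 1
The order of 7 is 60, so the subgroup it generates has 60 elements.
The index is φ(61) / ord(7) = 60 / 60 = 1.

1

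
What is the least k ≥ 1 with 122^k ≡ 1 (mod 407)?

6

Since 122 ∈ (Z/407Z)^×, its order divides φ(407) = φ(11·37) = (11−1)·(37−1) = 10·36 = 360 = 2^3 · 3^2 · 5.
Divisors of 360: 1, 2, 3, 4, 5, 6, 8, 9, 10, 12, 15, 18, 20, 24, 30, 36, 40, 45, 60, 72, 90, 120, 180, 360.
Compute 122^d (mod 407) for the divisors d until we hit 1:
122^1 ≡ 122
122^2 ≡ 232
122^3 ≡ 221
122^4 ≡ 100
122^5 ≡ 397
122^6 ≡ 1
Therefore the multiplicative order of 122 modulo 407 is 6.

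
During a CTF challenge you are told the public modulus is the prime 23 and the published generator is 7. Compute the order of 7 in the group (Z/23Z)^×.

Since 7 ∈ (Z/23Z)^×, its order divides φ(23) = 23 − 1 = 22 = 2 · 11.
Divisors of 22: 1, 2, 11, 22.
Check 7^d mod 23 for each divisor in increasing order:
7^1 ≡ 7 (mod 23)
7^2 ≡ 3 (mod 23)
7^11 ≡ 22 (mod 23)
7^22 ≡ 1 (mod 23) ✓
So ord_23(7) = 22.

22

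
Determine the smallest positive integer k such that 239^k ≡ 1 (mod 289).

ord(239) | φ(289) = φ(17^2) = 17·(17−1) = 272 = 2^4 · 17.
Divisors of 272: 1, 2, 4, 8, 16, 17, 34, 68, 136, 272.
Evaluate successive powers at the divisors of 272:
239^1 ≡ 239 (mod 289)
239^2 ≡ 188 (mod 289)
239^4 ≡ 86 (mod 289)
239^8 ≡ 171 (mod 289)
239^16 ≡ 52 (mod 289)
239^17 ≡ 1 (mod 289) ✓
So ord_289(239) = 17.

17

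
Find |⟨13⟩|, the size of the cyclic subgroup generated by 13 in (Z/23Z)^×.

11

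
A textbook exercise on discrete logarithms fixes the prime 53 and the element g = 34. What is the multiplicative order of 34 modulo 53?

52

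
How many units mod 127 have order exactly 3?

φ(127) = 127 − 1 = 126 = 2 · 3^2 · 7.
Since (Z/127Z)^× is cyclic of order 126, the number of elements of order d is φ(d) when d | 126 and 0 otherwise.
3 | 126, and φ(3) = 3 − 1 = 2.

2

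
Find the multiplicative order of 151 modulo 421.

20

Since 151 ∈ (Z/421Z)^×, its order divides φ(421) = 421 − 1 = 420 = 2^2 · 3 · 5 · 7.
Divisors of 420: 1, 2, 3, 4, 5, 6, 7, 10, 12, 14, 15, 20, 21, 28, 30, 35, 42, 60, 70, 84, 105, 140, 210, 420.
Test each divisor d:
151^1 ≡ 151 (mod 421)
151^2 ≡ 67 (mod 421)
151^3 ≡ 13 (mod 421)
151^4 ≡ 279 (mod 421)
151^5 ≡ 29 (mod 421)
151^6 ≡ 169 (mod 421)
151^7 ≡ 259 (mod 421)
151^10 ≡ 420 (mod 421)
151^12 ≡ 354 (mod 421)
151^14 ≡ 142 (mod 421)
151^15 ≡ 392 (mod 421)
151^20 ≡ 1 (mod 421) ✓
So ord_421(151) = 20.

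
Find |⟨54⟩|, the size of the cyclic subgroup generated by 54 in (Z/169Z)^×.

156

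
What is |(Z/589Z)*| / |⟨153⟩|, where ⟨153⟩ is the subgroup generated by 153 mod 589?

Since 153 ∈ (Z/589Z)^×, its order divides φ(589) = φ(19·31) = (19−1)·(31−1) = 18·30 = 540 = 2^2 · 3^3 · 5.
Divisors of 540: 1, 2, 3, 4, 5, 6, 9, 10, 12, 15, 18, 20, 27, 30, 36, 45, 54, 60, 90, 108, 135, 180, 270, 540.
Test each divisor d:
153^1 ≡ 153
153^2 ≡ 438
153^3 ≡ 457
153^4 ≡ 419
153^5 ≡ 495
153^6 ≡ 343
153^9 ≡ 77
153^10 ≡ 1
So ord_589(153) = 10, hence |⟨153⟩| = 10.
The index is φ(589) / ord(153) = 540 / 10 = 54.

54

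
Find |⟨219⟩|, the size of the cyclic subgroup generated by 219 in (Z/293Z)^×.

Since 219 ∈ (Z/293Z)^×, its order divides φ(293) = 293 − 1 = 292 = 2^2 · 73.
Divisors of 292: 1, 2, 4, 73, 146, 292.
Check 219^d mod 293 for each divisor in increasing order:
219^1 ≡ 219
219^2 ≡ 202
219^4 ≡ 77
219^73 ≡ 138
219^146 ≡ 292
219^292 ≡ 1
The smallest such exponent is 292, so the order of 219 is 292.

292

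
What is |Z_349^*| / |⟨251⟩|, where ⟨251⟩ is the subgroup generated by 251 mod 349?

By Lagrange's theorem, ord_349(251) divides φ(349) = 349 − 1 = 348 = 2^2 · 3 · 29.
Divisors of 348: 1, 2, 3, 4, 6, 12, 29, 58, 87, 116, 174, 348.
Compute 251^d (mod 349) for the divisors d until we hit 1:
251^1 ≡ 251 (mod 349)
251^2 ≡ 181 (mod 349)
251^3 ≡ 61 (mod 349)
251^4 ≡ 304 (mod 349)
251^6 ≡ 231 (mod 349)
251^12 ≡ 313 (mod 349)
251^29 ≡ 136 (mod 349)
251^58 ≡ 348 (mod 349)
251^87 ≡ 213 (mod 349)
251^116 ≡ 1 (mod 349) ✓
Thus |⟨251⟩| = ord(251) = 116.
Index = |(Z/349Z)^×| / |⟨251⟩| = 348 / 116 = 3.

3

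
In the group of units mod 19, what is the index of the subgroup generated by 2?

1

Since 2 ∈ (Z/19Z)^×, its order divides φ(19) = 19 − 1 = 18 = 2 · 3^2.
Divisors of 18: 1, 2, 3, 6, 9, 18.
Check 2^d mod 19 for each divisor in increasing order:
2^1 ≡ 2 (mod 19)
2^2 ≡ 4 (mod 19)
2^3 ≡ 8 (mod 19)
2^6 ≡ 7 (mod 19)
2^9 ≡ 18 (mod 19)
2^18 ≡ 1 (mod 19) ✓
The order of 2 is 18, so the subgroup it generates has 18 elements.
The index is φ(19) / ord(2) = 18 / 18 = 1.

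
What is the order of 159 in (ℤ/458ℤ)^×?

57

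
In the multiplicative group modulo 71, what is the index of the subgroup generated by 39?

Since 39 ∈ (Z/71Z)^×, its order divides φ(71) = 71 − 1 = 70 = 2 · 5 · 7.
Divisors of 70: 1, 2, 5, 7, 10, 14, 35, 70.
Evaluate successive powers at the divisors of 70:
39^1 ≡ 39 (mod 71)
39^2 ≡ 30 (mod 71)
39^5 ≡ 26 (mod 71)
39^7 ≡ 70 (mod 71)
39^10 ≡ 37 (mod 71)
39^14 ≡ 1 (mod 71) ✓
Thus |⟨39⟩| = ord(39) = 14.
Index = |(Z/71Z)^×| / |⟨39⟩| = 70 / 14 = 5.

5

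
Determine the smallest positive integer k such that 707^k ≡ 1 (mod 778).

388

ord(707) | φ(778) = φ(2)·φ(389) = 1·388 = 388 = 2^2 · 97.
Divisors of 388: 1, 2, 4, 97, 194, 388.
Test each divisor d:
707^1 ≡ 707 (mod 778)
707^2 ≡ 373 (mod 778)
707^4 ≡ 645 (mod 778)
707^97 ≡ 115 (mod 778)
707^194 ≡ 777 (mod 778)
707^388 ≡ 1 (mod 778) ✓
Hence ord(707) = 388.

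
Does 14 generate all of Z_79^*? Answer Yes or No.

φ(79) = 79 − 1 = 78 = 2 · 3 · 13.
14 is a primitive root mod 79 iff 14^(φ(79)/q) ≢ 1 for every prime q | φ(79), i.e. q ∈ {2, 3, 13}.
14^39 ≡ 78 (mod 79)  [q = 2: ≢ 1 ✓]
14^26 ≡ 1 (mod 79)  [q = 3: ≡ 1 ✗]
14^6 ≡ 46 (mod 79)  [q = 13: ≢ 1 ✓]
Since 14^26 ≡ 1, the order of 14 divides 26 < 78, so 14 is not a primitive root.

No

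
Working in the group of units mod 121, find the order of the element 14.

55

The order of 14 must divide φ(121) = φ(11^2) = 11·(11−1) = 110 = 2 · 5 · 11.
Divisors of 110: 1, 2, 5, 10, 11, 22, 55, 110.
Check 14^d mod 121 for each divisor in increasing order:
14^1 ≡ 14 (mod 121)
14^2 ≡ 75 (mod 121)
14^5 ≡ 100 (mod 121)
14^10 ≡ 78 (mod 121)
14^11 ≡ 3 (mod 121)
14^22 ≡ 9 (mod 121)
14^55 ≡ 1 (mod 121) ✓
So ord_121(14) = 55.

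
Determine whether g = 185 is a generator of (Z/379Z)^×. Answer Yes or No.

φ(379) = 379 − 1 = 378 = 2 · 3^3 · 7.
Test 185^(378/q) mod 379 for each prime factor q of 378:
185^189 ≡ 1 (mod 379)  [q = 2: ≡ 1 ✗]
185^126 ≡ 1 (mod 379)  [q = 3: ≡ 1 ✗]
185^54 ≡ 1 (mod 379)  [q = 7: ≡ 1 ✗]
185^189 ≡ 1 shows ord(185) | 189, strictly less than φ(379); not a primitive root.

No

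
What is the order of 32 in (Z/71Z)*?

ord(32) | φ(71) = 71 − 1 = 70 = 2 · 5 · 7.
Divisors of 70: 1, 2, 5, 7, 10, 14, 35, 70.
Evaluate successive powers at the divisors of 70:
32^1 ≡ 32 (mod 71)
32^2 ≡ 30 (mod 71)
32^5 ≡ 45 (mod 71)
32^7 ≡ 1 (mod 71) ✓
Therefore the multiplicative order of 32 modulo 71 is 7.

7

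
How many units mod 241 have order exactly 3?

2

φ(241) = 241 − 1 = 240 = 2^4 · 3 · 5.
In a cyclic group of order 240, there are φ(d) elements of order d for each divisor d of 240, and zero for non-divisors.
3 | 240, and φ(3) = 3 − 1 = 2.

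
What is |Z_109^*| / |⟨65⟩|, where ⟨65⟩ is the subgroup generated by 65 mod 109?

1

ord(65) | φ(109) = 109 − 1 = 108 = 2^2 · 3^3.
Divisors of 108: 1, 2, 3, 4, 6, 9, 12, 18, 27, 36, 54, 108.
Check 65^d mod 109 for each divisor in increasing order:
65^1 ≡ 65 (mod 109)
65^2 ≡ 83 (mod 109)
65^3 ≡ 54 (mod 109)
65^4 ≡ 22 (mod 109)
65^6 ≡ 82 (mod 109)
65^9 ≡ 68 (mod 109)
65^12 ≡ 75 (mod 109)
65^18 ≡ 46 (mod 109)
65^27 ≡ 76 (mod 109)
65^36 ≡ 45 (mod 109)
65^54 ≡ 108 (mod 109)
65^108 ≡ 1 (mod 109) ✓
So ord_109(65) = 108, hence |⟨65⟩| = 108.
[(Z/109Z)^× : ⟨65⟩] = 108/108 = 1.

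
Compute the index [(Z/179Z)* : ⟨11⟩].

1

By Lagrange's theorem, ord_179(11) divides φ(179) = 179 − 1 = 178 = 2 · 89.
Divisors of 178: 1, 2, 89, 178.
Evaluate successive powers at the divisors of 178:
11^1 ≡ 11
11^2 ≡ 121
11^89 ≡ 178
11^178 ≡ 1
So ord_179(11) = 178, hence |⟨11⟩| = 178.
[(Z/179Z)^× : ⟨11⟩] = 178/178 = 1.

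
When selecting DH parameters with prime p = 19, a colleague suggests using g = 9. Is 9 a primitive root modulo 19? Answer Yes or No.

No

φ(19) = 19 − 1 = 18 = 2 · 3^2.
An element g generates (Z/19Z)^× iff g^(18/q) ≢ 1 (mod 19) for each prime q ∈ {2, 3}.
9^9 ≡ 1 (mod 19)  [q = 2: ≡ 1 ✗]
9^6 ≡ 11 (mod 19)  [q = 3: ≢ 1 ✓]
Since 9^9 ≡ 1, the order of 9 divides 9 < 18, so 9 is not a primitive root.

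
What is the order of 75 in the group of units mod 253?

55

The order of 75 must divide φ(253) = φ(11·23) = (11−1)·(23−1) = 10·22 = 220 = 2^2 · 5 · 11.
Divisors of 220: 1, 2, 4, 5, 10, 11, 20, 22, 44, 55, 110, 220.
Check 75^d mod 253 for each divisor in increasing order:
75^1 ≡ 75 (mod 253)
75^2 ≡ 59 (mod 253)
75^4 ≡ 192 (mod 253)
75^5 ≡ 232 (mod 253)
75^10 ≡ 188 (mod 253)
75^11 ≡ 185 (mod 253)
75^20 ≡ 177 (mod 253)
75^22 ≡ 70 (mod 253)
75^44 ≡ 93 (mod 253)
75^55 ≡ 1 (mod 253) ✓
Therefore the multiplicative order of 75 modulo 253 is 55.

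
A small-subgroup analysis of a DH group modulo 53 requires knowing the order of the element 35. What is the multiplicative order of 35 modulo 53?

The order of 35 must divide φ(53) = 53 − 1 = 52 = 2^2 · 13.
Divisors of 52: 1, 2, 4, 13, 26, 52.
Evaluate successive powers at the divisors of 52:
35^1 ≡ 35 (mod 53)
35^2 ≡ 6 (mod 53)
35^4 ≡ 36 (mod 53)
35^13 ≡ 30 (mod 53)
35^26 ≡ 52 (mod 53)
35^52 ≡ 1 (mod 53) ✓
The smallest such exponent is 52, so the order of 35 is 52.

52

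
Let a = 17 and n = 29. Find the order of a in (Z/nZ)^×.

The order of 17 must divide φ(29) = 29 − 1 = 28 = 2^2 · 7.
Divisors of 28: 1, 2, 4, 7, 14, 28.
Check 17^d mod 29 for each divisor in increasing order:
17^1 ≡ 17
17^2 ≡ 28
17^4 ≡ 1
So ord_29(17) = 4.

4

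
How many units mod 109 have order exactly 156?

φ(109) = 109 − 1 = 108 = 2^2 · 3^3.
(Z/109Z)^× is cyclic (|G| = 108); a cyclic group of order m has exactly φ(d) elements of each order d | m, and none otherwise.
Since 156 ∤ 108, the count is 0.

0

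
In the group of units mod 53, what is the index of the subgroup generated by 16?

4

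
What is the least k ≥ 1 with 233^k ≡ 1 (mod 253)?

110

Since 233 ∈ (Z/253Z)^×, its order divides φ(253) = φ(11·23) = (11−1)·(23−1) = 10·22 = 220 = 2^2 · 5 · 11.
Divisors of 220: 1, 2, 4, 5, 10, 11, 20, 22, 44, 55, 110, 220.
Test each divisor d:
233^1 ≡ 233 (mod 253)
233^2 ≡ 147 (mod 253)
233^4 ≡ 104 (mod 253)
233^5 ≡ 197 (mod 253)
233^10 ≡ 100 (mod 253)
233^11 ≡ 24 (mod 253)
233^20 ≡ 133 (mod 253)
233^22 ≡ 70 (mod 253)
233^44 ≡ 93 (mod 253)
233^55 ≡ 208 (mod 253)
233^110 ≡ 1 (mod 253) ✓
Therefore the multiplicative order of 233 modulo 253 is 110.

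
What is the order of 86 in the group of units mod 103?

ord(86) | φ(103) = 103 − 1 = 102 = 2 · 3 · 17.
Divisors of 102: 1, 2, 3, 6, 17, 34, 51, 102.
Test each divisor d:
86^1 ≡ 86 (mod 103)
86^2 ≡ 83 (mod 103)
86^3 ≡ 31 (mod 103)
86^6 ≡ 34 (mod 103)
86^17 ≡ 57 (mod 103)
86^34 ≡ 56 (mod 103)
86^51 ≡ 102 (mod 103)
86^102 ≡ 1 (mod 103) ✓
So ord_103(86) = 102.

102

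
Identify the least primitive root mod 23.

φ(23) = 23 − 1 = 22 = 2 · 11.
Test candidates g = 2, 3, … against the prime factors q ∈ {2, 11} of φ(23): g is a generator iff g^(22/q) ≢ 1 for every such q.
g = 2: 2^11 ≡ 1 — hits 1, so not a primitive root.
g = 3: 3^11 ≡ 1 — hits 1, so not a primitive root.
g = 4: 4^11 ≡ 1 — hits 1, so not a primitive root.
g = 5: 5^11 ≡ 22; 5^2 ≡ 2 — none is 1, so 5 is a primitive root.
So 5 is the smallest generator of (Z/23Z)^×.

5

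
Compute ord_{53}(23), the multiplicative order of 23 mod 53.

Since 23 ∈ (Z/53Z)^×, its order divides φ(53) = 53 − 1 = 52 = 2^2 · 13.
Divisors of 52: 1, 2, 4, 13, 26, 52.
Compute 23^d (mod 53) for the divisors d until we hit 1:
23^1 ≡ 23
23^2 ≡ 52
23^4 ≡ 1
Hence ord(23) = 4.

4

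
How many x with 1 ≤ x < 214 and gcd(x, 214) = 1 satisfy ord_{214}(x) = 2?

φ(214) = φ(2)·φ(107) = 1·106 = 106 = 2 · 53.
In a cyclic group of order 106, there are φ(d) elements of order d for each divisor d of 106, and zero for non-divisors.
2 | 106, and φ(2) = 2 − 1 = 1.

1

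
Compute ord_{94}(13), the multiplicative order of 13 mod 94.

By Lagrange's theorem, ord_94(13) divides φ(94) = φ(2)·φ(47) = 1·46 = 46 = 2 · 23.
Divisors of 46: 1, 2, 23, 46.
Test each divisor d:
13^1 ≡ 13
13^2 ≡ 75
13^23 ≡ 93
13^46 ≡ 1
Hence ord(13) = 46.

46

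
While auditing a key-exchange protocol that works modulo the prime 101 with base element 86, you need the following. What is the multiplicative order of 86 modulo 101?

100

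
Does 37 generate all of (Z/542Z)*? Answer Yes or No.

No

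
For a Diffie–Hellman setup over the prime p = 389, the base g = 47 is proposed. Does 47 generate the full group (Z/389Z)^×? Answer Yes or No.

Yes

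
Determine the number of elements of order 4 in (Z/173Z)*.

2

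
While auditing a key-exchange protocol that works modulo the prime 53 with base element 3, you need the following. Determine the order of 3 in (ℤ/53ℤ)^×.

ord(3) | φ(53) = 53 − 1 = 52 = 2^2 · 13.
Divisors of 52: 1, 2, 4, 13, 26, 52.
Check 3^d mod 53 for each divisor in increasing order:
3^1 ≡ 3 (mod 53)
3^2 ≡ 9 (mod 53)
3^4 ≡ 28 (mod 53)
3^13 ≡ 30 (mod 53)
3^26 ≡ 52 (mod 53)
3^52 ≡ 1 (mod 53) ✓
Hence ord(3) = 52.

52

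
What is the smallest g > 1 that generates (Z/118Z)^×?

φ(118) = φ(2)·φ(59) = 1·58 = 58 = 2 · 29.
g is a primitive root iff g^(58/q) ≢ 1 (mod 118) for each prime q ∈ {2, 29}.
g = 2: gcd(2, 118) = 2 > 1, not a unit — skip.
g = 3: 3^29 ≡ 1 — hits 1, so not a primitive root.
g = 4: gcd(4, 118) = 2 > 1, not a unit — skip.
g = 5: 5^29 ≡ 1 — hits 1, so not a primitive root.
g = 6: gcd(6, 118) = 2 > 1, not a unit — skip.
g = 7: 7^29 ≡ 1 — hits 1, so not a primitive root.
g = 8: gcd(8, 118) = 2 > 1, not a unit — skip.
g = 9: 9^29 ≡ 1 — hits 1, so not a primitive root.
g = 10: gcd(10, 118) = 2 > 1, not a unit — skip.
g = 11: 11^29 ≡ 117; 11^2 ≡ 3 — none is 1, so 11 is a primitive root.
Hence the least primitive root of 118 is 11.

11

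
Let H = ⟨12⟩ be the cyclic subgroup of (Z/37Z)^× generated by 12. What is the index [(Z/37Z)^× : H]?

4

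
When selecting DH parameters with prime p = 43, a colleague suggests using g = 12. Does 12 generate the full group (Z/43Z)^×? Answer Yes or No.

φ(43) = 43 − 1 = 42 = 2 · 3 · 7.
12 is a primitive root mod 43 iff 12^(φ(43)/q) ≢ 1 for every prime q | φ(43), i.e. q ∈ {2, 3, 7}.
12^21 ≡ 42 (mod 43)  [q = 2: ≢ 1 ✓]
12^14 ≡ 36 (mod 43)  [q = 3: ≢ 1 ✓]
12^6 ≡ 21 (mod 43)  [q = 7: ≢ 1 ✓]
Every test exponent gives a nontrivial residue, hence 12 generates the full group.

Yes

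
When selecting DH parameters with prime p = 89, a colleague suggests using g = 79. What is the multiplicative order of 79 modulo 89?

44

ord(79) | φ(89) = 89 − 1 = 88 = 2^3 · 11.
Divisors of 88: 1, 2, 4, 8, 11, 22, 44, 88.
Test each divisor d:
79^1 ≡ 79 (mod 89)
79^2 ≡ 11 (mod 89)
79^4 ≡ 32 (mod 89)
79^8 ≡ 45 (mod 89)
79^11 ≡ 34 (mod 89)
79^22 ≡ 88 (mod 89)
79^44 ≡ 1 (mod 89) ✓
Hence ord(79) = 44.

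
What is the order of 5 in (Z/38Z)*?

9

ord(5) | φ(38) = φ(2)·φ(19) = 1·18 = 18 = 2 · 3^2.
Divisors of 18: 1, 2, 3, 6, 9, 18.
Check 5^d mod 38 for each divisor in increasing order:
5^1 ≡ 5
5^2 ≡ 25
5^3 ≡ 11
5^6 ≡ 7
5^9 ≡ 1
Therefore the multiplicative order of 5 modulo 38 is 9.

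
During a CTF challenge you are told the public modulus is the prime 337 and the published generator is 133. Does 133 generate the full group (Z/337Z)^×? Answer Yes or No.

No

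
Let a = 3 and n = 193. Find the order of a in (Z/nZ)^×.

16

By Lagrange's theorem, ord_193(3) divides φ(193) = 193 − 1 = 192 = 2^6 · 3.
Divisors of 192: 1, 2, 3, 4, 6, 8, 12, 16, 24, 32, 48, 64, 96, 192.
Check 3^d mod 193 for each divisor in increasing order:
3^1 ≡ 3 (mod 193)
3^2 ≡ 9 (mod 193)
3^3 ≡ 27 (mod 193)
3^4 ≡ 81 (mod 193)
3^6 ≡ 150 (mod 193)
3^8 ≡ 192 (mod 193)
3^12 ≡ 112 (mod 193)
3^16 ≡ 1 (mod 193) ✓
Therefore the multiplicative order of 3 modulo 193 is 16.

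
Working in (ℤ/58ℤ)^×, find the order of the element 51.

14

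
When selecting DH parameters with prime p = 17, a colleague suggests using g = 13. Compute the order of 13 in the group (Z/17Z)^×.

4

Since 13 ∈ (Z/17Z)^×, its order divides φ(17) = 17 − 1 = 16 = 2^4.
Divisors of 16: 1, 2, 4, 8, 16.
Compute 13^d (mod 17) for the divisors d until we hit 1:
13^1 ≡ 13
13^2 ≡ 16
13^4 ≡ 1
The smallest such exponent is 4, so the order of 13 is 4.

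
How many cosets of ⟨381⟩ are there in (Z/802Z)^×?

100

By Lagrange's theorem, ord_802(381) divides φ(802) = φ(2)·φ(401) = 1·400 = 400 = 2^4 · 5^2.
Divisors of 400: 1, 2, 4, 5, 8, 10, 16, 20, 25, 40, 50, 80, 100, 200, 400.
Check 381^d mod 802 for each divisor in increasing order:
381^1 ≡ 381 (mod 802)
381^2 ≡ 801 (mod 802)
381^4 ≡ 1 (mod 802) ✓
So ord_802(381) = 4, hence |⟨381⟩| = 4.
Index = |(Z/802Z)^×| / |⟨381⟩| = 400 / 4 = 100.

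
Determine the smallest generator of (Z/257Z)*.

3

φ(257) = 257 − 1 = 256 = 2^8.
Test candidates g = 2, 3, … against the prime factors q ∈ {2} of φ(257): g is a generator iff g^(256/q) ≢ 1 for every such q.
g = 2: 2^128 ≡ 1 — hits 1, so not a primitive root.
g = 3: 3^128 ≡ 256 — none is 1, so 3 is a primitive root.
So 3 is the smallest generator of (Z/257Z)^×.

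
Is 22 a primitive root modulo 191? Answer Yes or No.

Yes

φ(191) = 191 − 1 = 190 = 2 · 5 · 19.
Test 22^(190/q) mod 191 for each prime factor q of 190:
22^95 ≡ 190 (mod 191)  [q = 2: ≢ 1 ✓]
22^38 ≡ 49 (mod 191)  [q = 5: ≢ 1 ✓]
22^10 ≡ 125 (mod 191)  [q = 19: ≢ 1 ✓]
All checks pass, so 22 has order 190 and is a primitive root modulo 191.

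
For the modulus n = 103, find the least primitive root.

5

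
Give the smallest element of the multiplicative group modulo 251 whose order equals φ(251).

6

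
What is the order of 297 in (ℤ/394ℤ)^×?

49

Since 297 ∈ (Z/394Z)^×, its order divides φ(394) = φ(2)·φ(197) = 1·196 = 196 = 2^2 · 7^2.
Divisors of 196: 1, 2, 4, 7, 14, 28, 49, 98, 196.
Test each divisor d:
297^1 ≡ 297 (mod 394)
297^2 ≡ 347 (mod 394)
297^4 ≡ 239 (mod 394)
297^7 ≡ 191 (mod 394)
297^14 ≡ 233 (mod 394)
297^28 ≡ 311 (mod 394)
297^49 ≡ 1 (mod 394) ✓
The smallest such exponent is 49, so the order of 297 is 49.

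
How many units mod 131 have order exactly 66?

0

φ(131) = 131 − 1 = 130 = 2 · 5 · 13.
(Z/131Z)^× is cyclic (|G| = 130); a cyclic group of order m has exactly φ(d) elements of each order d | m, and none otherwise.
66 does not divide 130, so no element of (Z/131Z)^× has order 66.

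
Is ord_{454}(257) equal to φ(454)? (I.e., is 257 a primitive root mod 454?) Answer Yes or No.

No

φ(454) = φ(2)·φ(227) = 1·226 = 226 = 2 · 113.
An element g generates (Z/454Z)^× iff g^(226/q) ≢ 1 (mod 454) for each prime q ∈ {2, 113}.
257^113 ≡ 1 (mod 454)  [q = 2: ≡ 1 ✗]
257^2 ≡ 219 (mod 454)  [q = 113: ≢ 1 ✓]
Since 257^113 ≡ 1, the order of 257 divides 113 < 226, so 257 is not a primitive root.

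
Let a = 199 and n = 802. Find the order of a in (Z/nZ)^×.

Since 199 ∈ (Z/802Z)^×, its order divides φ(802) = φ(2)·φ(401) = 1·400 = 400 = 2^4 · 5^2.
Divisors of 400: 1, 2, 4, 5, 8, 10, 16, 20, 25, 40, 50, 80, 100, 200, 400.
Evaluate successive powers at the divisors of 400:
199^1 ≡ 199
199^2 ≡ 303
199^4 ≡ 381
199^5 ≡ 431
199^8 ≡ 801
199^10 ≡ 499
199^16 ≡ 1
The smallest such exponent is 16, so the order of 199 is 16.

16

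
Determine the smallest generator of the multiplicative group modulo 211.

φ(211) = 211 − 1 = 210 = 2 · 3 · 5 · 7.
Test candidates g = 2, 3, … against the prime factors q ∈ {2, 3, 5, 7} of φ(211): g is a generator iff g^(210/q) ≢ 1 for every such q.
g = 2: 2^105 ≡ 210; 2^70 ≡ 196; 2^42 ≡ 107; 2^30 ≡ 171 — none is 1, so 2 is a primitive root.
Hence the least primitive root of 211 is 2.

2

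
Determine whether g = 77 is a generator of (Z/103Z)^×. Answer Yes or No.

φ(103) = 103 − 1 = 102 = 2 · 3 · 17.
Test 77^(102/q) mod 103 for each prime factor q of 102:
77^51 ≡ 102 (mod 103)  [q = 2: ≢ 1 ✓]
77^34 ≡ 46 (mod 103)  [q = 3: ≢ 1 ✓]
77^6 ≡ 30 (mod 103)  [q = 17: ≢ 1 ✓]
None equal 1, so ord_103(77) = 102: 77 is a primitive root.

Yes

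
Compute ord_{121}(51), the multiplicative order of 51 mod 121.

By Lagrange's theorem, ord_121(51) divides φ(121) = φ(11^2) = 11·(11−1) = 110 = 2 · 5 · 11.
Divisors of 110: 1, 2, 5, 10, 11, 22, 55, 110.
Evaluate successive powers at the divisors of 110:
51^1 ≡ 51
51^2 ≡ 60
51^5 ≡ 43
51^10 ≡ 34
51^11 ≡ 40
51^22 ≡ 27
51^55 ≡ 120
51^110 ≡ 1
Therefore the multiplicative order of 51 modulo 121 is 110.

110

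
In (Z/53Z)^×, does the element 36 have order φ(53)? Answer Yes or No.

φ(53) = 53 − 1 = 52 = 2^2 · 13.
36 is a primitive root mod 53 iff 36^(φ(53)/q) ≢ 1 for every prime q | φ(53), i.e. q ∈ {2, 13}.
36^26 ≡ 1 (mod 53)  [q = 2: ≡ 1 ✗]
36^4 ≡ 46 (mod 53)  [q = 13: ≢ 1 ✓]
Since 36^26 ≡ 1, the order of 36 divides 26 < 52, so 36 is not a primitive root.

No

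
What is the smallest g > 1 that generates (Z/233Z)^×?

3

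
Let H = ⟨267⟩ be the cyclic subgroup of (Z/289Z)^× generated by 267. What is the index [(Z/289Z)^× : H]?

1

Since 267 ∈ (Z/289Z)^×, its order divides φ(289) = φ(17^2) = 17·(17−1) = 272 = 2^4 · 17.
Divisors of 272: 1, 2, 4, 8, 16, 17, 34, 68, 136, 272.
Check 267^d mod 289 for each divisor in increasing order:
267^1 ≡ 267 (mod 289)
267^2 ≡ 195 (mod 289)
267^4 ≡ 166 (mod 289)
267^8 ≡ 101 (mod 289)
267^16 ≡ 86 (mod 289)
267^17 ≡ 131 (mod 289)
267^34 ≡ 110 (mod 289)
267^68 ≡ 251 (mod 289)
267^136 ≡ 288 (mod 289)
267^272 ≡ 1 (mod 289) ✓
So ord_289(267) = 272, hence |⟨267⟩| = 272.
The index is φ(289) / ord(267) = 272 / 272 = 1.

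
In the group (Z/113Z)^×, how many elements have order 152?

φ(113) = 113 − 1 = 112 = 2^4 · 7.
Since (Z/113Z)^× is cyclic of order 112, the number of elements of order d is φ(d) when d | 112 and 0 otherwise.
152 does not divide 112, so no element of (Z/113Z)^× has order 152.

0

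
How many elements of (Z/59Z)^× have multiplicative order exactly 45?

0

φ(59) = 59 − 1 = 58 = 2 · 29.
In a cyclic group of order 58, there are φ(d) elements of order d for each divisor d of 58, and zero for non-divisors.
45 does not divide 58, so no element of (Z/59Z)^× has order 45.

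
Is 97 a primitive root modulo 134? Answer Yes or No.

No

φ(134) = φ(2)·φ(67) = 1·66 = 66 = 2 · 3 · 11.
An element g generates (Z/134Z)^× iff g^(66/q) ≢ 1 (mod 134) for each prime q ∈ {2, 3, 11}.
97^33 ≡ 133 (mod 134)  [q = 2: ≢ 1 ✓]
97^22 ≡ 37 (mod 134)  [q = 3: ≢ 1 ✓]
97^6 ≡ 1 (mod 134)  [q = 11: ≡ 1 ✗]
97^6 ≡ 1 shows ord(97) | 6, strictly less than φ(134); not a primitive root.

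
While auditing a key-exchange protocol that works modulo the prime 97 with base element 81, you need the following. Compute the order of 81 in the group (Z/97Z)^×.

12

ord(81) | φ(97) = 97 − 1 = 96 = 2^5 · 3.
Divisors of 96: 1, 2, 3, 4, 6, 8, 12, 16, 24, 32, 48, 96.
Test each divisor d:
81^1 ≡ 81
81^2 ≡ 62
81^3 ≡ 75
81^4 ≡ 61
81^6 ≡ 96
81^8 ≡ 35
81^12 ≡ 1
Hence ord(81) = 12.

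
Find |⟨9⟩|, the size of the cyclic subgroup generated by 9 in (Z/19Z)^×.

9

ord(9) | φ(19) = 19 − 1 = 18 = 2 · 3^2.
Divisors of 18: 1, 2, 3, 6, 9, 18.
Compute 9^d (mod 19) for the divisors d until we hit 1:
9^1 ≡ 9
9^2 ≡ 5
9^3 ≡ 7
9^6 ≡ 11
9^9 ≡ 1
Hence ord(9) = 9.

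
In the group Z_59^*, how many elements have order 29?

28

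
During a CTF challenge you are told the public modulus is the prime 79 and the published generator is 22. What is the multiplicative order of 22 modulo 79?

13

Since 22 ∈ (Z/79Z)^×, its order divides φ(79) = 79 − 1 = 78 = 2 · 3 · 13.
Divisors of 78: 1, 2, 3, 6, 13, 26, 39, 78.
Test each divisor d:
22^1 ≡ 22
22^2 ≡ 10
22^3 ≡ 62
22^6 ≡ 52
22^13 ≡ 1
Hence ord(22) = 13.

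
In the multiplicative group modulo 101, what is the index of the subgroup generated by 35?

1

Since 35 ∈ (Z/101Z)^×, its order divides φ(101) = 101 − 1 = 100 = 2^2 · 5^2.
Divisors of 100: 1, 2, 4, 5, 10, 20, 25, 50, 100.
Compute 35^d (mod 101) for the divisors d until we hit 1:
35^1 ≡ 35
35^2 ≡ 13
35^4 ≡ 68
35^5 ≡ 57
35^10 ≡ 17
35^20 ≡ 87
35^25 ≡ 10
35^50 ≡ 100
35^100 ≡ 1
Thus |⟨35⟩| = ord(35) = 100.
The index is φ(101) / ord(35) = 100 / 100 = 1.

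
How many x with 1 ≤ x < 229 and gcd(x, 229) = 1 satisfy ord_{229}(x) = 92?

φ(229) = 229 − 1 = 228 = 2^2 · 3 · 19.
In a cyclic group of order 228, there are φ(d) elements of order d for each divisor d of 228, and zero for non-divisors.
Here 228 is not a multiple of 92, so there are no elements of order 92.

0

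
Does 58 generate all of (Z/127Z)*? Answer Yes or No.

Yes

φ(127) = 127 − 1 = 126 = 2 · 3^2 · 7.
Test 58^(126/q) mod 127 for each prime factor q of 126:
58^63 ≡ 126 (mod 127)  [q = 2: ≢ 1 ✓]
58^42 ≡ 19 (mod 127)  [q = 3: ≢ 1 ✓]
58^18 ≡ 64 (mod 127)  [q = 7: ≢ 1 ✓]
All checks pass, so 58 has order 126 and is a primitive root modulo 127.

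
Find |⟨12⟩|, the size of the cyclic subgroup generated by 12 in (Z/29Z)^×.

By Lagrange's theorem, ord_29(12) divides φ(29) = 29 − 1 = 28 = 2^2 · 7.
Divisors of 28: 1, 2, 4, 7, 14, 28.
Check 12^d mod 29 for each divisor in increasing order:
12^1 ≡ 12
12^2 ≡ 28
12^4 ≡ 1
Hence ord(12) = 4.

4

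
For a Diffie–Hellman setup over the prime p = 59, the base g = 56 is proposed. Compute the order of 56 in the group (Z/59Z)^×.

58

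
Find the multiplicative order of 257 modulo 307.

By Lagrange's theorem, ord_307(257) divides φ(307) = 307 − 1 = 306 = 2 · 3^2 · 17.
Divisors of 306: 1, 2, 3, 6, 9, 17, 18, 34, 51, 102, 153, 306.
Evaluate successive powers at the divisors of 306:
257^1 ≡ 257
257^2 ≡ 44
257^3 ≡ 256
257^6 ≡ 145
257^9 ≡ 280
257^17 ≡ 274
257^18 ≡ 115
257^34 ≡ 168
257^51 ≡ 289
257^102 ≡ 17
257^153 ≡ 1
Therefore the multiplicative order of 257 modulo 307 is 153.

153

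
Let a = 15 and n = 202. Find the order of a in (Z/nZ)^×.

100

ord(15) | φ(202) = φ(2)·φ(101) = 1·100 = 100 = 2^2 · 5^2.
Divisors of 100: 1, 2, 4, 5, 10, 20, 25, 50, 100.
Evaluate successive powers at the divisors of 100:
15^1 ≡ 15 (mod 202)
15^2 ≡ 23 (mod 202)
15^4 ≡ 125 (mod 202)
15^5 ≡ 57 (mod 202)
15^10 ≡ 17 (mod 202)
15^20 ≡ 87 (mod 202)
15^25 ≡ 111 (mod 202)
15^50 ≡ 201 (mod 202)
15^100 ≡ 1 (mod 202) ✓
Therefore the multiplicative order of 15 modulo 202 is 100.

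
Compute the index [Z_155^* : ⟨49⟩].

ord(49) | φ(155) = φ(5·31) = (5−1)·(31−1) = 4·30 = 120 = 2^3 · 3 · 5.
Divisors of 120: 1, 2, 3, 4, 5, 6, 8, 10, 12, 15, 20, 24, 30, 40, 60, 120.
Test each divisor d:
49^1 ≡ 49 (mod 155)
49^2 ≡ 76 (mod 155)
49^3 ≡ 4 (mod 155)
49^4 ≡ 41 (mod 155)
49^5 ≡ 149 (mod 155)
49^6 ≡ 16 (mod 155)
49^8 ≡ 131 (mod 155)
49^10 ≡ 36 (mod 155)
49^12 ≡ 101 (mod 155)
49^15 ≡ 94 (mod 155)
49^20 ≡ 56 (mod 155)
49^24 ≡ 126 (mod 155)
49^30 ≡ 1 (mod 155) ✓
So ord_155(49) = 30, hence |⟨49⟩| = 30.
[(Z/155Z)^× : ⟨49⟩] = 120/30 = 4.

4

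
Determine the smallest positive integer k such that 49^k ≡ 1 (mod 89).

44

The order of 49 must divide φ(89) = 89 − 1 = 88 = 2^3 · 11.
Divisors of 88: 1, 2, 4, 8, 11, 22, 44, 88.
Check 49^d mod 89 for each divisor in increasing order:
49^1 ≡ 49 (mod 89)
49^2 ≡ 87 (mod 89)
49^4 ≡ 4 (mod 89)
49^8 ≡ 16 (mod 89)
49^11 ≡ 34 (mod 89)
49^22 ≡ 88 (mod 89)
49^44 ≡ 1 (mod 89) ✓
The smallest such exponent is 44, so the order of 49 is 44.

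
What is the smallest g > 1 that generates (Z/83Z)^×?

2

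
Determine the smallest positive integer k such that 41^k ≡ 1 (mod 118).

29

By Lagrange's theorem, ord_118(41) divides φ(118) = φ(2)·φ(59) = 1·58 = 58 = 2 · 29.
Divisors of 58: 1, 2, 29, 58.
Check 41^d mod 118 for each divisor in increasing order:
41^1 ≡ 41 (mod 118)
41^2 ≡ 29 (mod 118)
41^29 ≡ 1 (mod 118) ✓
So ord_118(41) = 29.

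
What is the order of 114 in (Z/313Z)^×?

52

By Lagrange's theorem, ord_313(114) divides φ(313) = 313 − 1 = 312 = 2^3 · 3 · 13.
Divisors of 312: 1, 2, 3, 4, 6, 8, 12, 13, 24, 26, 39, 52, 78, 104, 156, 312.
Evaluate successive powers at the divisors of 312:
114^1 ≡ 114
114^2 ≡ 163
114^3 ≡ 115
114^4 ≡ 277
114^6 ≡ 79
114^8 ≡ 44
114^12 ≡ 294
114^13 ≡ 25
114^24 ≡ 48
114^26 ≡ 312
114^39 ≡ 288
114^52 ≡ 1
So ord_313(114) = 52.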